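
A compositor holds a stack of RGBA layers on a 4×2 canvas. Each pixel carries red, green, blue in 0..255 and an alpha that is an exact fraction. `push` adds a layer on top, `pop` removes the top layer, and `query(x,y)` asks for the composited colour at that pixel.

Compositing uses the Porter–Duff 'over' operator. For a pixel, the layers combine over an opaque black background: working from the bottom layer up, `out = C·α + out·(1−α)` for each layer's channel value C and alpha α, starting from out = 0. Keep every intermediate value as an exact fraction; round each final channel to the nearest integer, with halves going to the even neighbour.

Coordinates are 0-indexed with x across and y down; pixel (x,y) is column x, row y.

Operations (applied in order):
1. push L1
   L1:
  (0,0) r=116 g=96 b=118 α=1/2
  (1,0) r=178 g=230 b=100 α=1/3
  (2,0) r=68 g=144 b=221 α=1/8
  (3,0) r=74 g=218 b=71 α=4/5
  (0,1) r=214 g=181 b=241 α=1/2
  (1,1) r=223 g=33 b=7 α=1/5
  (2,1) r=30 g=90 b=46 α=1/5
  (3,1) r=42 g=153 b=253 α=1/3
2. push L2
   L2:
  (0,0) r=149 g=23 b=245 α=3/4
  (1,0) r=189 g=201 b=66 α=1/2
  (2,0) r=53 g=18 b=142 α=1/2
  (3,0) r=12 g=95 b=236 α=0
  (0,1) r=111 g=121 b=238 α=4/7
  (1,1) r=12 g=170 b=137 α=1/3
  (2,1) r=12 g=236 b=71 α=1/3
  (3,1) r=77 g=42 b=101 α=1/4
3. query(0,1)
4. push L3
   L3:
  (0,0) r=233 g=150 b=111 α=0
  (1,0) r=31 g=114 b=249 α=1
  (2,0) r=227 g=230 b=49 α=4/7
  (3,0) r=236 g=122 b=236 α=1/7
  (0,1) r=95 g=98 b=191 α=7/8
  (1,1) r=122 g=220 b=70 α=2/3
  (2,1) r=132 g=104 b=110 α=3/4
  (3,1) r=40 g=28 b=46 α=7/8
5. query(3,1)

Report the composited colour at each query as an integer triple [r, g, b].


at x=0,y=1 over L1,L2:
L1 α=1/2: [107, 181/2, 241/2]
L2 α=4/7: [765/7, 1511/14, 2627/14]
rounded: [109, 108, 188]

(3,1) stack=L1,L2,L3; from [0,0,0]:
after L1 α=1/3: [14, 51, 253/3]
after L2 α=1/4: [119/4, 195/4, 177/2]
after L3 α=7/8: [1239/32, 979/32, 821/16]
rounded: [39, 31, 51]


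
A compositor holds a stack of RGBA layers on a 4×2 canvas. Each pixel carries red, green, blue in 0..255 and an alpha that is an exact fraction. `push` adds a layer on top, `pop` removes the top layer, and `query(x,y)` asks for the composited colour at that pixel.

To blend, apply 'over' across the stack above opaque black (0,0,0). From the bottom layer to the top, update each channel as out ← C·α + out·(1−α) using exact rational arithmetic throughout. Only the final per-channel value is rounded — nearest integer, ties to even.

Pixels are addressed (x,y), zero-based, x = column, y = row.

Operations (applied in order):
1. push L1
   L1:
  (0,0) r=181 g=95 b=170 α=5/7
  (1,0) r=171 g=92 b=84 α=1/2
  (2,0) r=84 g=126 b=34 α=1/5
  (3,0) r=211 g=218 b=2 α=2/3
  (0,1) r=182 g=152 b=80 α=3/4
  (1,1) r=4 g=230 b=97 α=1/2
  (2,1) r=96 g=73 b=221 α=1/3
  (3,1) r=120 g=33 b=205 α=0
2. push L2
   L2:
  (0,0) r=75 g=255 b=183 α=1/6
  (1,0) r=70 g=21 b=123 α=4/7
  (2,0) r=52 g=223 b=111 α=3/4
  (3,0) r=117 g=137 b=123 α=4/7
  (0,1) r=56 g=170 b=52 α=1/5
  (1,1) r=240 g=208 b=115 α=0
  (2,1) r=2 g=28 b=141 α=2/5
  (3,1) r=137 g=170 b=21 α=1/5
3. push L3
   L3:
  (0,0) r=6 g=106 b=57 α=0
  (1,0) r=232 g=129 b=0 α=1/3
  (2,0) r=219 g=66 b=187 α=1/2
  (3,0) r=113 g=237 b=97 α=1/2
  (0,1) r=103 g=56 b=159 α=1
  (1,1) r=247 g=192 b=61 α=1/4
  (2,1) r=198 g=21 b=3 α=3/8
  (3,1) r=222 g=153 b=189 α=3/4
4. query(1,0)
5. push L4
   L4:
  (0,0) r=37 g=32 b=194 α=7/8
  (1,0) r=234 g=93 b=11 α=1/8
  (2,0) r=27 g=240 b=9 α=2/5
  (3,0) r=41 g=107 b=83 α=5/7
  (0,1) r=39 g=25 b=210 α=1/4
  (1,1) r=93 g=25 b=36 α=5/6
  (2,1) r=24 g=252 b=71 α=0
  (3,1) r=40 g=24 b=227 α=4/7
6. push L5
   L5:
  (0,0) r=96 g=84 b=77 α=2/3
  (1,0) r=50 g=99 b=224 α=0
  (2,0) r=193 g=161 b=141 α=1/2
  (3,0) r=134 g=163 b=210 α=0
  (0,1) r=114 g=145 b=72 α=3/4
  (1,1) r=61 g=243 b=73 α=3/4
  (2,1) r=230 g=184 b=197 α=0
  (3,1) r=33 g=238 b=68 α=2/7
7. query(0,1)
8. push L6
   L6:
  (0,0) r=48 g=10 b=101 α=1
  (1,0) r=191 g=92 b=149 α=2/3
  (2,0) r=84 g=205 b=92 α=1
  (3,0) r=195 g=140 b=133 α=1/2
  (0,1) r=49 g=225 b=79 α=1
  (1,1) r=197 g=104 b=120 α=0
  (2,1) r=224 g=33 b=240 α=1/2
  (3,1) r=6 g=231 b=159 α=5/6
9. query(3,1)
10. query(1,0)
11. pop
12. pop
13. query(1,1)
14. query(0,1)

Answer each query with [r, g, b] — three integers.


at x=1,y=0 over L1,L2,L3:
L1 α=1/2: [171/2, 46, 42]
L2 α=4/7: [1073/14, 222/7, 618/7]
L3 α=1/3: [899/7, 449/7, 412/7]
→ [128, 64, 59]

(0,1) stack=L1,L2,L3,L4,L5; from [0,0,0]:
+L1 (α=3/4) → [273/2, 114, 60]
+L2 (α=1/5) → [602/5, 626/5, 292/5]
+L3 (α=1) → [103, 56, 159]
+L4 (α=1/4) → [87, 193/4, 687/4]
+L5 (α=3/4) → [429/4, 1933/16, 1551/16]
= [107, 121, 97]

at x=3,y=1 over L1,L2,L3,L4,L5,L6:
after L1 α=0: [0, 0, 0]
after L2 α=1/5: [137/5, 34, 21/5]
after L3 α=3/4: [3467/20, 493/4, 714/5]
after L4 α=4/7: [1943/20, 1863/28, 6682/35]
after L5 α=2/7: [2207/28, 22643/196, 7634/49]
after L6 α=5/6: [3047/168, 249023/1176, 46589/294]
= [18, 212, 158]

query (1,0) [L1,L2,L3,L4,L5,L6] — begin 0,0,0
+L1 (α=1/2) → [171/2, 46, 42]
+L2 (α=4/7) → [1073/14, 222/7, 618/7]
+L3 (α=1/3) → [899/7, 449/7, 412/7]
+L4 (α=1/8) → [1133/8, 271/4, 423/8]
+L5 (α=0) → [1133/8, 271/4, 423/8]
+L6 (α=2/3) → [4189/24, 1007/12, 2807/24]
rounded: [175, 84, 117]

query (1,1) [L1,L2,L3,L4] — begin 0,0,0
L1 α=1/2: [2, 115, 97/2]
L2 α=0: [2, 115, 97/2]
L3 α=1/4: [253/4, 537/4, 413/8]
L4 α=5/6: [2113/24, 1037/24, 1853/48]
= [88, 43, 39]

query (0,1) [L1,L2,L3,L4] — begin 0,0,0
L1 α=3/4: [273/2, 114, 60]
L2 α=1/5: [602/5, 626/5, 292/5]
L3 α=1: [103, 56, 159]
L4 α=1/4: [87, 193/4, 687/4]
= [87, 48, 172]


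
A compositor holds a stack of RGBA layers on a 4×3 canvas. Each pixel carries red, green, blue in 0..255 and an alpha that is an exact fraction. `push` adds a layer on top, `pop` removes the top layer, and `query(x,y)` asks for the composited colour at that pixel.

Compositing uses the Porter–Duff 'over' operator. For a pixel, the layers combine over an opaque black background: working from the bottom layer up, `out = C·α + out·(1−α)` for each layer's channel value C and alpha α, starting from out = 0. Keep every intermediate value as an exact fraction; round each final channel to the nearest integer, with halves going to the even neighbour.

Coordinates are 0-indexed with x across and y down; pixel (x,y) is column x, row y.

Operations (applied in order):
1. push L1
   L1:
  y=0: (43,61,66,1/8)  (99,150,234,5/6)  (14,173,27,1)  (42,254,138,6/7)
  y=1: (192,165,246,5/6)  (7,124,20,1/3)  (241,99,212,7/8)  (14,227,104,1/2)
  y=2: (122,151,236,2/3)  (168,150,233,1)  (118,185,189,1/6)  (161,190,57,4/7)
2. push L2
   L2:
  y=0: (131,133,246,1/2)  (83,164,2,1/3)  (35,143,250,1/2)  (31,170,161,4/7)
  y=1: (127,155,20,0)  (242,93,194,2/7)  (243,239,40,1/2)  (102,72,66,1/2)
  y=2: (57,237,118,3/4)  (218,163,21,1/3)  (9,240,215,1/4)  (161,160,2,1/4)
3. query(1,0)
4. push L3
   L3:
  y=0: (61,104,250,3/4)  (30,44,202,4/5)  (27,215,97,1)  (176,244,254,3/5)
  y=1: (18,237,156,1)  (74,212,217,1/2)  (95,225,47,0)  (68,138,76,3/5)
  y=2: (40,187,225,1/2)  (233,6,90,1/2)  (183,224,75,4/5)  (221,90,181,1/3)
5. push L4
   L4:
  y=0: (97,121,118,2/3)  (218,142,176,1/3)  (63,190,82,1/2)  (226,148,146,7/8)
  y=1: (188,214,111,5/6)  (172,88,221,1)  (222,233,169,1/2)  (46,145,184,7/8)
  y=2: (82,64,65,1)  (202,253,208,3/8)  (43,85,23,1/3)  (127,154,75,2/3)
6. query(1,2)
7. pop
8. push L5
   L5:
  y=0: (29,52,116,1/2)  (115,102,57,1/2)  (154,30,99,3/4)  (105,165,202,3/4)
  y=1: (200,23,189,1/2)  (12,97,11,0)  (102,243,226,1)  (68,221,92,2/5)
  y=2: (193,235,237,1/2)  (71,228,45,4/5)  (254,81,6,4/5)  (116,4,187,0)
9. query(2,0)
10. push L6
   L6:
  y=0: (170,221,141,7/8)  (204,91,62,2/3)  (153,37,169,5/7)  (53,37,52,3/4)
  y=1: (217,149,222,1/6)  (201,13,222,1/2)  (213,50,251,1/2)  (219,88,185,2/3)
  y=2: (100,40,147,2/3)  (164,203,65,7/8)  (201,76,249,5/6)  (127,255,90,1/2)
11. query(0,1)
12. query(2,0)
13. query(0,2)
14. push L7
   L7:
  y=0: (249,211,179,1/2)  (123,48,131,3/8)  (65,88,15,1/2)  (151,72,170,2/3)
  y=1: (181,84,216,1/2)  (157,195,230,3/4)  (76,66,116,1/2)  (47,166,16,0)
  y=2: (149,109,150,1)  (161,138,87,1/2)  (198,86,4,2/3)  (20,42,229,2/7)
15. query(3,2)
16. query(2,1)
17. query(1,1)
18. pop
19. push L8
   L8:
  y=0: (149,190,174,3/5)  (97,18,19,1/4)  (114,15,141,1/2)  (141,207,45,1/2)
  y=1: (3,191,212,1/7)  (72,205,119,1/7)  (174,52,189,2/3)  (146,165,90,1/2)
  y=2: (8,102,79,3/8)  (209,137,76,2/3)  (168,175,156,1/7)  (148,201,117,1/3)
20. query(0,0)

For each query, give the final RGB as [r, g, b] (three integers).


at x=1,y=0 over L1,L2:
after L1 α=5/6: [165/2, 125, 195]
after L2 α=1/3: [248/3, 138, 392/3]
= [83, 138, 131]

at x=1,y=2 over L1,L2,L3,L4:
L1 α=1: [168, 150, 233]
L2 α=1/3: [554/3, 463/3, 487/3]
L3 α=1/2: [1253/6, 481/6, 757/6]
L4 α=3/8: [9901/48, 6959/48, 7529/48]
= [206, 145, 157]

(2,0) stack=L1,L2,L3,L5; from [0,0,0]:
L1 α=1: [14, 173, 27]
L2 α=1/2: [49/2, 158, 277/2]
L3 α=1: [27, 215, 97]
L5 α=3/4: [489/4, 305/4, 197/2]
→ [122, 76, 98]

(0,1) stack=L1,L2,L3,L5,L6; from [0,0,0]:
+L1 (α=5/6) → [160, 275/2, 205]
+L2 (α=0) → [160, 275/2, 205]
+L3 (α=1) → [18, 237, 156]
+L5 (α=1/2) → [109, 130, 345/2]
+L6 (α=1/6) → [127, 799/6, 723/4]
= [127, 133, 181]

at x=2,y=0 over L1,L2,L3,L5,L6:
+L1 (α=1) → [14, 173, 27]
+L2 (α=1/2) → [49/2, 158, 277/2]
+L3 (α=1) → [27, 215, 97]
+L5 (α=3/4) → [489/4, 305/4, 197/2]
+L6 (α=5/7) → [2019/14, 675/14, 1042/7]
= [144, 48, 149]

at x=0,y=2 over L1,L2,L3,L5,L6:
after L1 α=2/3: [244/3, 302/3, 472/3]
after L2 α=3/4: [757/12, 2435/12, 767/6]
after L3 α=1/2: [1237/24, 4679/24, 2117/12]
after L5 α=1/2: [5869/48, 10319/48, 4961/24]
after L6 α=2/3: [15469/144, 14159/144, 12017/72]
rounded: [107, 98, 167]

at x=3,y=2 over L1,L2,L3,L5,L6,L7:
L1 α=4/7: [92, 760/7, 228/7]
L2 α=1/4: [437/4, 850/7, 349/14]
L3 α=1/3: [293/2, 2330/21, 1616/21]
L5 α=0: [293/2, 2330/21, 1616/21]
L6 α=1/2: [547/4, 7685/42, 1753/21]
L7 α=2/7: [2895/28, 41953/294, 18383/147]
→ [103, 143, 125]

query (2,1) [L1,L2,L3,L5,L6,L7] — begin 0,0,0
+L1 (α=7/8) → [1687/8, 693/8, 371/2]
+L2 (α=1/2) → [3631/16, 2605/16, 451/4]
+L3 (α=0) → [3631/16, 2605/16, 451/4]
+L5 (α=1) → [102, 243, 226]
+L6 (α=1/2) → [315/2, 293/2, 477/2]
+L7 (α=1/2) → [467/4, 425/4, 709/4]
rounded: [117, 106, 177]

at x=1,y=1 over L1,L2,L3,L5,L6,L7:
after L1 α=1/3: [7/3, 124/3, 20/3]
after L2 α=2/7: [1487/21, 1178/21, 1264/21]
after L3 α=1/2: [3041/42, 2815/21, 5821/42]
after L5 α=0: [3041/42, 2815/21, 5821/42]
after L6 α=1/2: [11483/84, 1544/21, 15145/84]
after L7 α=3/4: [51047/336, 13829/84, 73105/336]
= [152, 165, 218]

query (0,0) [L1,L2,L3,L5,L6,L8] — begin 0,0,0
after L1 α=1/8: [43/8, 61/8, 33/4]
after L2 α=1/2: [1091/16, 1125/16, 1017/8]
after L3 α=3/4: [4019/64, 6117/64, 7017/32]
after L5 α=1/2: [5875/128, 9445/128, 10729/64]
after L6 α=7/8: [158195/1024, 207461/1024, 73897/512]
after L8 α=3/5: [387059/2560, 499301/2560, 207529/1280]
rounded: [151, 195, 162]


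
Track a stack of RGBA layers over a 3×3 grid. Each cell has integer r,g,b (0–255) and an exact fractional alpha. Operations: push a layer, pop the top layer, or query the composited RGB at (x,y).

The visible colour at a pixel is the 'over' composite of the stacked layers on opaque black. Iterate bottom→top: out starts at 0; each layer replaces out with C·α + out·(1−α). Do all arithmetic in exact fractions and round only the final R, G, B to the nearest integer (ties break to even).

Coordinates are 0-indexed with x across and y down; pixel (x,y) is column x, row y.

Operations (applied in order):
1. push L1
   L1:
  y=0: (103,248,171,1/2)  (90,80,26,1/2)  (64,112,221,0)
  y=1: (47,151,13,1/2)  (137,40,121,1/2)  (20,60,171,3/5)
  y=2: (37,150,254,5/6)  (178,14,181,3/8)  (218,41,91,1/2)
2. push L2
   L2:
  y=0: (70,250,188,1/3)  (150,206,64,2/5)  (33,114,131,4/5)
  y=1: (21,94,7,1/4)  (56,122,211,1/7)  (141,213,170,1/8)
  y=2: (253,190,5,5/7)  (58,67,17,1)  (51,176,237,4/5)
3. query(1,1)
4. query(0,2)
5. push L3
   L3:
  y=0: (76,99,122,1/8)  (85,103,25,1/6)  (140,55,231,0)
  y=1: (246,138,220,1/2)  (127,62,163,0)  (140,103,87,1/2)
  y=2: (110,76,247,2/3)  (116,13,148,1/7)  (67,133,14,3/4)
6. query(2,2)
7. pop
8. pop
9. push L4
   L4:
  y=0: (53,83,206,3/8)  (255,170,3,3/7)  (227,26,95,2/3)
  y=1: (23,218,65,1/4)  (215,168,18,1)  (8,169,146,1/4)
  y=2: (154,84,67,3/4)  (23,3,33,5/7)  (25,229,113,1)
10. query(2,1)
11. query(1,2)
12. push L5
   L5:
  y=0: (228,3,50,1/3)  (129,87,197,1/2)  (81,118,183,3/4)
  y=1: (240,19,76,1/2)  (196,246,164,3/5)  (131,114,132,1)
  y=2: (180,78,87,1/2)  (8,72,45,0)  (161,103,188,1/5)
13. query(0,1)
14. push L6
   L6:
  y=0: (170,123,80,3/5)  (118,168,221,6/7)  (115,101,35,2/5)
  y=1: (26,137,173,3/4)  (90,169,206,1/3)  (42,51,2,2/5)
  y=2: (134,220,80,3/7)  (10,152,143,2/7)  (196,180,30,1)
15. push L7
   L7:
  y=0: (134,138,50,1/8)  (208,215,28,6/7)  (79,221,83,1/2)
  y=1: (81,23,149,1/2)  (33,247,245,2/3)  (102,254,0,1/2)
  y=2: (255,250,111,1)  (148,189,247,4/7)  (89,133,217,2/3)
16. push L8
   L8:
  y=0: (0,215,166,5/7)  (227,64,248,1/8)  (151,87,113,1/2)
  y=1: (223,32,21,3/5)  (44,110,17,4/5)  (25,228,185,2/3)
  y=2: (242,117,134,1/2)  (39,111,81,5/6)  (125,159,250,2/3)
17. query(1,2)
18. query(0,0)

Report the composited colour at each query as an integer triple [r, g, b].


at x=1,y=1 over L1,L2:
L1 α=1/2: [137/2, 20, 121/2]
L2 α=1/7: [467/7, 242/7, 82]
→ [67, 35, 82]

(0,2) stack=L1,L2; from [0,0,0]:
L1 α=5/6: [185/6, 125, 635/3]
L2 α=5/7: [3980/21, 1200/7, 1345/21]
= [190, 171, 64]

query (2,2) [L1,L2,L3] — begin 0,0,0
+L1 (α=1/2) → [109, 41/2, 91/2]
+L2 (α=4/5) → [313/5, 1449/10, 1987/10]
+L3 (α=3/4) → [659/10, 5439/40, 2407/40]
= [66, 136, 60]

query (2,1) [L1,L4] — begin 0,0,0
L1 α=3/5: [12, 36, 513/5]
L4 α=1/4: [11, 277/4, 2269/20]
→ [11, 69, 113]

(1,2) stack=L1,L4; from [0,0,0]:
L1 α=3/8: [267/4, 21/4, 543/8]
L4 α=5/7: [71/2, 51/14, 1203/28]
→ [36, 4, 43]

at x=0,y=1 over L1,L4,L5:
L1 α=1/2: [47/2, 151/2, 13/2]
L4 α=1/4: [187/8, 889/8, 169/8]
L5 α=1/2: [2107/16, 1041/16, 777/16]
= [132, 65, 49]

query (1,2) [L1,L4,L5,L6,L7,L8] — begin 0,0,0
L1 α=3/8: [267/4, 21/4, 543/8]
L4 α=5/7: [71/2, 51/14, 1203/28]
L5 α=0: [71/2, 51/14, 1203/28]
L6 α=2/7: [395/14, 4511/98, 14023/196]
L7 α=4/7: [9473/98, 87621/686, 235717/1372]
L8 α=5/6: [28583/588, 156117/1372, 791377/8232]
rounded: [49, 114, 96]

(0,0) stack=L1,L4,L5,L6,L7,L8; from [0,0,0]:
L1 α=1/2: [103/2, 124, 171/2]
L4 α=3/8: [833/16, 869/8, 2091/16]
L5 α=1/3: [2657/24, 881/12, 2491/24]
L6 α=3/5: [8777/60, 619/6, 5371/60]
L7 α=1/8: [69479/480, 5161/48, 40597/480]
L8 α=5/7: [69479/1680, 4423/24, 239797/1680]
= [41, 184, 143]


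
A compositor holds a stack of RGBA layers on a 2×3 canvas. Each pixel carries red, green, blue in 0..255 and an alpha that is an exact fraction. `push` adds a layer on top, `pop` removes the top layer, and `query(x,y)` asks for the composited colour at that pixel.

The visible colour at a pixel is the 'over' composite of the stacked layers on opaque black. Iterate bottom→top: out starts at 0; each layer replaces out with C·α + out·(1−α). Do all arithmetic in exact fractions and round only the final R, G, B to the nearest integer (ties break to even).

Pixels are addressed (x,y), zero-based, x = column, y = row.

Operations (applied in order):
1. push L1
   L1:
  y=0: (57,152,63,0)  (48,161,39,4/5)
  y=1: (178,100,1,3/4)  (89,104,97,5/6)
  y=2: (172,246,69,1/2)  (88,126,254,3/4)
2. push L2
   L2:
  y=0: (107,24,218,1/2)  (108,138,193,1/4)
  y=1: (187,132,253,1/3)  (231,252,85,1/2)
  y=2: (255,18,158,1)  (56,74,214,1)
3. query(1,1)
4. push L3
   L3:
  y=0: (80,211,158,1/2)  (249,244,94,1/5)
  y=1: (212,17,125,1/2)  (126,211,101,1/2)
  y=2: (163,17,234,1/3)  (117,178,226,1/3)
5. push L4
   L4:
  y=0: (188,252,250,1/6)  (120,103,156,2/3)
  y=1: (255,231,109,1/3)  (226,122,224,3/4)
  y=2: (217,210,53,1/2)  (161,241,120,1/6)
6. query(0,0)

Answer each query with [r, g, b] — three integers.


query (1,1) [L1,L2] — begin 0,0,0
L1 α=5/6: [445/6, 260/3, 485/6]
L2 α=1/2: [1831/12, 508/3, 995/12]
rounded: [153, 169, 83]

(0,0) stack=L1,L2,L3,L4; from [0,0,0]:
L1 α=0: [0, 0, 0]
L2 α=1/2: [107/2, 12, 109]
L3 α=1/2: [267/4, 223/2, 267/2]
L4 α=1/6: [2087/24, 1619/12, 1835/12]
= [87, 135, 153]


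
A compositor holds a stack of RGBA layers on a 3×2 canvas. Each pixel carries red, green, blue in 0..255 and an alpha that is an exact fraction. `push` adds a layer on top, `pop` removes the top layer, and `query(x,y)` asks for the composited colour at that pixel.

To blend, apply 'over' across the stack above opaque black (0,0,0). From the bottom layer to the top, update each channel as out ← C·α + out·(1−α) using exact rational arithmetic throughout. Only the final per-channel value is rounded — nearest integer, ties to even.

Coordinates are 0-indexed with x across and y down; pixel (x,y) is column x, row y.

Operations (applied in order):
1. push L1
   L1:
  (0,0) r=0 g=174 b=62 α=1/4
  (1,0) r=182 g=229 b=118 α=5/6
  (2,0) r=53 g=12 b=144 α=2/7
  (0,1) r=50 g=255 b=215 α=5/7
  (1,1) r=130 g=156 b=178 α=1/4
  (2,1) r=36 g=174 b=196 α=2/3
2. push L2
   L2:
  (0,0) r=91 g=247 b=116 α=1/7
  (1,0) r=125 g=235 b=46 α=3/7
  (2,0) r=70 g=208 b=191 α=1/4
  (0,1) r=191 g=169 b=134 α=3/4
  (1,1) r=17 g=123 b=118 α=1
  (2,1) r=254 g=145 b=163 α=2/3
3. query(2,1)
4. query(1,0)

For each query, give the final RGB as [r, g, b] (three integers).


query (2,1) [L1,L2] — begin 0,0,0
+L1 (α=2/3) → [24, 116, 392/3]
+L2 (α=2/3) → [532/3, 406/3, 1370/9]
rounded: [177, 135, 152]

query (1,0) [L1,L2] — begin 0,0,0
L1 α=5/6: [455/3, 1145/6, 295/3]
L2 α=3/7: [2945/21, 4405/21, 1594/21]
rounded: [140, 210, 76]


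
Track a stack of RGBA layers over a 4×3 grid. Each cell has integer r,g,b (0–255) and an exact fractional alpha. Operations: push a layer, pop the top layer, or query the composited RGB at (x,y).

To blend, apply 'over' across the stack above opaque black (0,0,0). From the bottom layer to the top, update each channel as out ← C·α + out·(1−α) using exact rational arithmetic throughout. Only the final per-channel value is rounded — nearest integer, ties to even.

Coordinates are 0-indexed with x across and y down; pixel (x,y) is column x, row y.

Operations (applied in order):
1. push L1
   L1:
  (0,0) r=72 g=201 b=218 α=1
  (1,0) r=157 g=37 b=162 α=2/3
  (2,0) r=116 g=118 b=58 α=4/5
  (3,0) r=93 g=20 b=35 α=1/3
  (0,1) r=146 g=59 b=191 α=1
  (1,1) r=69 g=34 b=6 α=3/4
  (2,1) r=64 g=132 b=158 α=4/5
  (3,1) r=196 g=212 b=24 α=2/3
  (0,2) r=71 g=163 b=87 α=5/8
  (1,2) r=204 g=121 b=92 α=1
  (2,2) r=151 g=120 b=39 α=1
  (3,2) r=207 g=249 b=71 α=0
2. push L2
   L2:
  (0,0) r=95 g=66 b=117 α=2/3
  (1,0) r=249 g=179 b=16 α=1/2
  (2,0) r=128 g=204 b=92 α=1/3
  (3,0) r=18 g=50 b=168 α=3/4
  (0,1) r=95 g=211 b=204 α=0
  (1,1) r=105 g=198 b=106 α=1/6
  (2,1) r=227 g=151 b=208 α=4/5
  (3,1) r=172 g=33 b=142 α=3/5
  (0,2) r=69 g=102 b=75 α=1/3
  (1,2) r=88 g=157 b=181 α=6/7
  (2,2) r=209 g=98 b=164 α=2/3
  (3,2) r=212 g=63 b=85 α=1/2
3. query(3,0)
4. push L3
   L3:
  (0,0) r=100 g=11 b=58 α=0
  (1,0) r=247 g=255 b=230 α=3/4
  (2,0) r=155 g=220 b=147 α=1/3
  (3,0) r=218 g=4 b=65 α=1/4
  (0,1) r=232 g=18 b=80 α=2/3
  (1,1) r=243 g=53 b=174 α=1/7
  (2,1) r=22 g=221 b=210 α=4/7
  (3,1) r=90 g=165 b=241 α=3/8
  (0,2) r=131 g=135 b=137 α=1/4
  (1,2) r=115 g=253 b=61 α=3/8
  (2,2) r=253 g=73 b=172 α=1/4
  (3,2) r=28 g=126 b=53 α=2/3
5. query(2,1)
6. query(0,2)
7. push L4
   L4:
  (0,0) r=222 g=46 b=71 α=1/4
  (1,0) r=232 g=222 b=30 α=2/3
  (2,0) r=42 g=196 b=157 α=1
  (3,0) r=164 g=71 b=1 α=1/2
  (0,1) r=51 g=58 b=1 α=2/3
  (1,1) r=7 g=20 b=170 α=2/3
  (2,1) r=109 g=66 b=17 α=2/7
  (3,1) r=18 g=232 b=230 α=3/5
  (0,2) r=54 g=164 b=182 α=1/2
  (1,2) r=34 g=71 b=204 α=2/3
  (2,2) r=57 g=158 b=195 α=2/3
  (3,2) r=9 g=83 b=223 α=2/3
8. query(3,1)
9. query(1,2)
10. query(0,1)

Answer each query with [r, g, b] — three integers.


(3,0) stack=L1,L2; from [0,0,0]:
after L1 α=1/3: [31, 20/3, 35/3]
after L2 α=3/4: [85/4, 235/6, 1547/12]
rounded: [21, 39, 129]

(2,1) stack=L1,L2,L3; from [0,0,0]:
+L1 (α=4/5) → [256/5, 528/5, 632/5]
+L2 (α=4/5) → [4796/25, 3548/25, 4792/25]
+L3 (α=4/7) → [16588/175, 32744/175, 35376/175]
rounded: [95, 187, 202]

(0,2) stack=L1,L2,L3; from [0,0,0]:
after L1 α=5/8: [355/8, 815/8, 435/8]
after L2 α=1/3: [631/12, 1223/12, 245/4]
after L3 α=1/4: [1155/16, 1763/16, 1283/16]
rounded: [72, 110, 80]

(3,1) stack=L1,L2,L3,L4; from [0,0,0]:
+L1 (α=2/3) → [392/3, 424/3, 16]
+L2 (α=3/5) → [2332/15, 229/3, 458/5]
+L3 (α=3/8) → [1571/12, 1315/12, 1181/8]
+L4 (α=3/5) → [379/6, 5491/30, 3941/20]
= [63, 183, 197]

(1,2) stack=L1,L2,L3,L4; from [0,0,0]:
L1 α=1: [204, 121, 92]
L2 α=6/7: [732/7, 1063/7, 1178/7]
L3 α=3/8: [6075/56, 2657/14, 7171/56]
L4 α=2/3: [9883/168, 4645/42, 30019/168]
rounded: [59, 111, 179]

query (0,1) [L1,L2,L3,L4] — begin 0,0,0
L1 α=1: [146, 59, 191]
L2 α=0: [146, 59, 191]
L3 α=2/3: [610/3, 95/3, 117]
L4 α=2/3: [916/9, 443/9, 119/3]
= [102, 49, 40]


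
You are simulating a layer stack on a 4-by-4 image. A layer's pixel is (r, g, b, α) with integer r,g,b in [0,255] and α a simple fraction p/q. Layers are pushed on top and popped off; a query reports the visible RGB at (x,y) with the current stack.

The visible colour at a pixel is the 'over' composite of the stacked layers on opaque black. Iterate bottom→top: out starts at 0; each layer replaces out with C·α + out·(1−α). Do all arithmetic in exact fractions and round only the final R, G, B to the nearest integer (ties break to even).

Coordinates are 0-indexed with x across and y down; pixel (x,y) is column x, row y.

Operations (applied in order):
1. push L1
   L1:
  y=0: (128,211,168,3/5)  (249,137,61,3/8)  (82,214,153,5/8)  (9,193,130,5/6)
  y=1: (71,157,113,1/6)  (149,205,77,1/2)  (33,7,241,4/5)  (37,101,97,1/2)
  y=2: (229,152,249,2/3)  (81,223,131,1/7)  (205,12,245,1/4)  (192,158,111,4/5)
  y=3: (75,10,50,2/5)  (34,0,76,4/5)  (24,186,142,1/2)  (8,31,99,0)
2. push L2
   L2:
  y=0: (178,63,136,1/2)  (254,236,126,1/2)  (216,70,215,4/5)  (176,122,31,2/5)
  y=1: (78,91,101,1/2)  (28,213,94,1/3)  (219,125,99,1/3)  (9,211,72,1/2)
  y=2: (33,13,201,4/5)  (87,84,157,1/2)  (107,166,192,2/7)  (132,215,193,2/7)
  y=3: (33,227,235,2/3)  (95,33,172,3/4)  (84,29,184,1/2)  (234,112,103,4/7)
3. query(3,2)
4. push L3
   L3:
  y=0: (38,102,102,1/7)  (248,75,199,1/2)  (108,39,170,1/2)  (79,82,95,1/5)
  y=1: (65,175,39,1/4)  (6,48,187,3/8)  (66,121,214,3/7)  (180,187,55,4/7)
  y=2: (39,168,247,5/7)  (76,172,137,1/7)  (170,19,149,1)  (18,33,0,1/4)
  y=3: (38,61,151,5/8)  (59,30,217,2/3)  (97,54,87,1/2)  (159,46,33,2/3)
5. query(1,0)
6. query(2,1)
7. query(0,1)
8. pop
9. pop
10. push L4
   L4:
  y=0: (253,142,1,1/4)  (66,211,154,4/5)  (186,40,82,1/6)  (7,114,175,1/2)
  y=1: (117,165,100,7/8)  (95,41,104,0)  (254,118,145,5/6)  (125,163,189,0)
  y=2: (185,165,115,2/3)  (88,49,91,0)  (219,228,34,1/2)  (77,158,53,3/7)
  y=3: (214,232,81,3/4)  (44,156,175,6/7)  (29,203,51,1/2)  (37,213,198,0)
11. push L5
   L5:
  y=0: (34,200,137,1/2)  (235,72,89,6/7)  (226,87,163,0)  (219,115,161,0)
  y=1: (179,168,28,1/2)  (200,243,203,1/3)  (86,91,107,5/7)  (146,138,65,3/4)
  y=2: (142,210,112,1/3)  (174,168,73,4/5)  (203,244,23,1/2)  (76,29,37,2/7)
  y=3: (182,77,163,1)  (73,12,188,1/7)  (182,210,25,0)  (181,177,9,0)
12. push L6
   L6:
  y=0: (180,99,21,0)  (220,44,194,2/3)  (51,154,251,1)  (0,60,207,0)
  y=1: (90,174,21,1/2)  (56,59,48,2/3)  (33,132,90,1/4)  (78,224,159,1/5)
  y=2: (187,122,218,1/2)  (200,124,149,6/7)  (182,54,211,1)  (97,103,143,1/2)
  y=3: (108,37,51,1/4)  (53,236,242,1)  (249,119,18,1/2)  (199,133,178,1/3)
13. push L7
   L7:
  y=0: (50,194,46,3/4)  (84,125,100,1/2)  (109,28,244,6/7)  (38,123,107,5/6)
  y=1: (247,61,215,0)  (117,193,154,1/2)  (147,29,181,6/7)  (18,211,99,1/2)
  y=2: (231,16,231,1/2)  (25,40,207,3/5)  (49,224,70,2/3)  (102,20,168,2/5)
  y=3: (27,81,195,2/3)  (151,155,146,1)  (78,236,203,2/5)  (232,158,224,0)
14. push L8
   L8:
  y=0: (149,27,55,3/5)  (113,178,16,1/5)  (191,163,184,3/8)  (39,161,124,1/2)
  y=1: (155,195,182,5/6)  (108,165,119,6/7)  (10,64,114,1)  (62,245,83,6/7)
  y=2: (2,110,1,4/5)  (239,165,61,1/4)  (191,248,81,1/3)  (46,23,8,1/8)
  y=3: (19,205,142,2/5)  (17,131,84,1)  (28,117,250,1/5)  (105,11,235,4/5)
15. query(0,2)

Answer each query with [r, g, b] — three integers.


at x=3,y=2 over L1,L2:
L1 α=4/5: [768/5, 632/5, 444/5]
L2 α=2/7: [1032/7, 1062/7, 830/7]
→ [147, 152, 119]

query (1,0) [L1,L2,L3] — begin 0,0,0
after L1 α=3/8: [747/8, 411/8, 183/8]
after L2 α=1/2: [2779/16, 2299/16, 1191/16]
after L3 α=1/2: [6747/32, 3499/32, 4375/32]
= [211, 109, 137]

at x=2,y=1 over L1,L2,L3:
after L1 α=4/5: [132/5, 28/5, 964/5]
after L2 α=1/3: [453/5, 227/5, 2423/15]
after L3 α=3/7: [2802/35, 389/5, 19322/105]
= [80, 78, 184]

query (0,1) [L1,L2,L3] — begin 0,0,0
after L1 α=1/6: [71/6, 157/6, 113/6]
after L2 α=1/2: [539/12, 703/12, 719/12]
after L3 α=1/4: [799/16, 1403/16, 875/16]
rounded: [50, 88, 55]

(0,2) stack=L1,L4,L5,L6,L7,L8; from [0,0,0]:
+L1 (α=2/3) → [458/3, 304/3, 166]
+L4 (α=2/3) → [1568/9, 1294/9, 132]
+L5 (α=1/3) → [4414/27, 4478/27, 376/3]
+L6 (α=1/2) → [9463/54, 3886/27, 515/3]
+L7 (α=1/2) → [21937/108, 2159/27, 604/3]
+L8 (α=4/5) → [22801/540, 14039/135, 616/15]
rounded: [42, 104, 41]


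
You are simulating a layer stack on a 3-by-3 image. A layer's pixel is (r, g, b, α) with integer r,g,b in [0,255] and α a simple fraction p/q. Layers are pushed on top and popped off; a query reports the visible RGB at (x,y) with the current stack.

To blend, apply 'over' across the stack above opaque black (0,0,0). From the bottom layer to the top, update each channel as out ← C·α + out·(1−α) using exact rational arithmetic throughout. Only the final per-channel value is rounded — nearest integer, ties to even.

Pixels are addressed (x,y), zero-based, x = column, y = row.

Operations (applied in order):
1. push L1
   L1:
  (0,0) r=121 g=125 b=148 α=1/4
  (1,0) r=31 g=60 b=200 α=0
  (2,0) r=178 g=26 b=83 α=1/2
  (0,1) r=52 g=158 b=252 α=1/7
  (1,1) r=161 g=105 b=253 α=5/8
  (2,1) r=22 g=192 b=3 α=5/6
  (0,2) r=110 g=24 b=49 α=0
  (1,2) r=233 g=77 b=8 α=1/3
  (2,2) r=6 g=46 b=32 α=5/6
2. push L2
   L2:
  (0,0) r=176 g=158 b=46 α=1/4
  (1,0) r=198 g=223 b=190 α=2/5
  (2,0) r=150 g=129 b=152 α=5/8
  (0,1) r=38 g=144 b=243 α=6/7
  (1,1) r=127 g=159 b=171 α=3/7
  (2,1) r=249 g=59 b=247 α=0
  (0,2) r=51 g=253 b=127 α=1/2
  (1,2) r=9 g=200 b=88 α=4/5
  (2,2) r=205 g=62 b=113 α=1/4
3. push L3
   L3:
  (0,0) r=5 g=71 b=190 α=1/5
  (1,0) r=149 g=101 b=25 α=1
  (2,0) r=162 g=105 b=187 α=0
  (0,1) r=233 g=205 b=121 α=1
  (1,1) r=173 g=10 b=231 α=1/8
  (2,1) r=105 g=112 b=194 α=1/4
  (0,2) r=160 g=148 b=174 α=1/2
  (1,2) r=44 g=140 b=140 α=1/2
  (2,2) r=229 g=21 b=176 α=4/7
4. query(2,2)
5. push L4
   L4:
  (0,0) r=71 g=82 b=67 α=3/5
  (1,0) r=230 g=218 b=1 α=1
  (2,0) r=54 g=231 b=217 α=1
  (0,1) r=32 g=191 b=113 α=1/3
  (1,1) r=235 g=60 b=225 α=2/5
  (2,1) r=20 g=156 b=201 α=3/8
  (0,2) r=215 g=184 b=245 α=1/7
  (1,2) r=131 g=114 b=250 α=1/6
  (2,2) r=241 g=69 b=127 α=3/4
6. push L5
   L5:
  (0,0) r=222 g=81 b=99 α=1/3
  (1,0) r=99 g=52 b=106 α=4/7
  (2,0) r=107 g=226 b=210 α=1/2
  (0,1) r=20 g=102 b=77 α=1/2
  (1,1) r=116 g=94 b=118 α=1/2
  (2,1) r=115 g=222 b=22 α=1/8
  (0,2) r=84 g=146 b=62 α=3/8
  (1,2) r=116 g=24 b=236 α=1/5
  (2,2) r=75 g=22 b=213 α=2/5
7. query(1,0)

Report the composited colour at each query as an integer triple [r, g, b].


query (2,2) [L1,L2,L3] — begin 0,0,0
L1 α=5/6: [5, 115/3, 80/3]
L2 α=1/4: [55, 177/4, 193/4]
L3 α=4/7: [1081/7, 867/28, 485/4]
= [154, 31, 121]

(1,0) stack=L1,L2,L3,L4,L5; from [0,0,0]:
L1 α=0: [0, 0, 0]
L2 α=2/5: [396/5, 446/5, 76]
L3 α=1: [149, 101, 25]
L4 α=1: [230, 218, 1]
L5 α=4/7: [1086/7, 862/7, 61]
rounded: [155, 123, 61]


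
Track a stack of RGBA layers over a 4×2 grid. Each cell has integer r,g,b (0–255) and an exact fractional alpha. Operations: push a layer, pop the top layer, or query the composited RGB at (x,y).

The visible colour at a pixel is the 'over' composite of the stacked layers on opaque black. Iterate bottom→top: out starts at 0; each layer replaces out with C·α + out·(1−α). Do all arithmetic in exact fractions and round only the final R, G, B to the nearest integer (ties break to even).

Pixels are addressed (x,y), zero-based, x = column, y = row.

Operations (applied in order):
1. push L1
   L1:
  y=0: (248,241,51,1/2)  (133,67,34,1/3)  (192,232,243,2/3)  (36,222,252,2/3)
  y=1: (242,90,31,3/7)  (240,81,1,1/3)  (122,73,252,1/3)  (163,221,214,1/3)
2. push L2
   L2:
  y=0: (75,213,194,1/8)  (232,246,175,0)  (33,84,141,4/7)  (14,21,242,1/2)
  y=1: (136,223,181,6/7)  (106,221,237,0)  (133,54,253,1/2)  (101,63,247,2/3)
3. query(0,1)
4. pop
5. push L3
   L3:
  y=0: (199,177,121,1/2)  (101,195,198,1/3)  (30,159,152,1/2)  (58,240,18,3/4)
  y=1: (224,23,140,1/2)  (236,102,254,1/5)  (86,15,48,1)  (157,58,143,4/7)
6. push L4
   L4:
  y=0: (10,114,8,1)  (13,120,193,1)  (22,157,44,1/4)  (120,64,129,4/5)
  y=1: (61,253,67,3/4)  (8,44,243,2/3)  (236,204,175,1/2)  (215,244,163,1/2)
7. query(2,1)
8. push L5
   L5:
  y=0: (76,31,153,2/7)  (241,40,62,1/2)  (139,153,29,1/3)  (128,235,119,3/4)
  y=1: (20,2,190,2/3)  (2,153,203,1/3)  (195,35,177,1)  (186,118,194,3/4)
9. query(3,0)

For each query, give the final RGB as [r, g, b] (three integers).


(0,1) stack=L1,L2; from [0,0,0]:
+L1 (α=3/7) → [726/7, 270/7, 93/7]
+L2 (α=6/7) → [6438/49, 9636/49, 7695/49]
→ [131, 197, 157]

(2,1) stack=L1,L3,L4; from [0,0,0]:
after L1 α=1/3: [122/3, 73/3, 84]
after L3 α=1: [86, 15, 48]
after L4 α=1/2: [161, 219/2, 223/2]
→ [161, 110, 112]

(3,0) stack=L1,L3,L4,L5; from [0,0,0]:
+L1 (α=2/3) → [24, 148, 168]
+L3 (α=3/4) → [99/2, 217, 111/2]
+L4 (α=4/5) → [1059/10, 473/5, 1143/10]
+L5 (α=3/4) → [4899/40, 1999/10, 4713/40]
rounded: [122, 200, 118]


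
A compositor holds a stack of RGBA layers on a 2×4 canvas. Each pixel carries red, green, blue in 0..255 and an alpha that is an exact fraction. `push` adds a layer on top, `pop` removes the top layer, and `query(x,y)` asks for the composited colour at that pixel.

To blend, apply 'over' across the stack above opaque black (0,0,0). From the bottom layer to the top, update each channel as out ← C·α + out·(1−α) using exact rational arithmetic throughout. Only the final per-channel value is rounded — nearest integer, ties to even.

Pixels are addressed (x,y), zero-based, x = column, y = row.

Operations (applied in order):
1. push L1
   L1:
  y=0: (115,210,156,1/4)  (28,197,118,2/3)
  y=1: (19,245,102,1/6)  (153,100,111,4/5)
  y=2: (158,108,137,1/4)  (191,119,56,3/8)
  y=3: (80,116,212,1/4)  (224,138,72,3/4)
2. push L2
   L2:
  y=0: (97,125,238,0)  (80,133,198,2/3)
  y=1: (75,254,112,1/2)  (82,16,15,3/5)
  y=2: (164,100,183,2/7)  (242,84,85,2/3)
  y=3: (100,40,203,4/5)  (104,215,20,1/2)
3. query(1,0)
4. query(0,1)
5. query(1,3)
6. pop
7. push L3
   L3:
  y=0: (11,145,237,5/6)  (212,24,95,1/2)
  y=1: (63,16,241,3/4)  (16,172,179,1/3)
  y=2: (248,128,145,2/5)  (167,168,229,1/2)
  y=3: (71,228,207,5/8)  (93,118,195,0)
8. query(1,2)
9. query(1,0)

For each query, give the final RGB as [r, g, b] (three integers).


(1,0) stack=L1,L2; from [0,0,0]:
+L1 (α=2/3) → [56/3, 394/3, 236/3]
+L2 (α=2/3) → [536/9, 1192/9, 1424/9]
= [60, 132, 158]

at x=0,y=1 over L1,L2:
+L1 (α=1/6) → [19/6, 245/6, 17]
+L2 (α=1/2) → [469/12, 1769/12, 129/2]
→ [39, 147, 64]

query (1,3) [L1,L2] — begin 0,0,0
+L1 (α=3/4) → [168, 207/2, 54]
+L2 (α=1/2) → [136, 637/4, 37]
= [136, 159, 37]

(1,2) stack=L1,L3; from [0,0,0]:
+L1 (α=3/8) → [573/8, 357/8, 21]
+L3 (α=1/2) → [1909/16, 1701/16, 125]
= [119, 106, 125]

(1,0) stack=L1,L3; from [0,0,0]:
+L1 (α=2/3) → [56/3, 394/3, 236/3]
+L3 (α=1/2) → [346/3, 233/3, 521/6]
= [115, 78, 87]


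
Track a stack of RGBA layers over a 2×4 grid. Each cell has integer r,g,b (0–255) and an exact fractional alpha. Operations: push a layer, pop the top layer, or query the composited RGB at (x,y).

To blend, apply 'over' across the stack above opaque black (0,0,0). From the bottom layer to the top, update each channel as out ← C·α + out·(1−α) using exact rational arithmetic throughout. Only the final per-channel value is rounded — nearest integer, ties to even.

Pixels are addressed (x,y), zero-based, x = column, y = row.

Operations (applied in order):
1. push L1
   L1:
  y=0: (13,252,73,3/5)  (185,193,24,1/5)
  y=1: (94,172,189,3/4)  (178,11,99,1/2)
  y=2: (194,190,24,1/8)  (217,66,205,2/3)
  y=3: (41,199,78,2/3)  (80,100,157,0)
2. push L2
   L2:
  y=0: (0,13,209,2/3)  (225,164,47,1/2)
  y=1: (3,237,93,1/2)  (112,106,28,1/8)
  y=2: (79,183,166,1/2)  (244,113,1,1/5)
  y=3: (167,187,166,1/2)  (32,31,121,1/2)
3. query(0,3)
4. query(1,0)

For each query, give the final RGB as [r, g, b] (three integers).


query (0,3) [L1,L2] — begin 0,0,0
after L1 α=2/3: [82/3, 398/3, 52]
after L2 α=1/2: [583/6, 959/6, 109]
= [97, 160, 109]

(1,0) stack=L1,L2; from [0,0,0]:
+L1 (α=1/5) → [37, 193/5, 24/5]
+L2 (α=1/2) → [131, 1013/10, 259/10]
→ [131, 101, 26]


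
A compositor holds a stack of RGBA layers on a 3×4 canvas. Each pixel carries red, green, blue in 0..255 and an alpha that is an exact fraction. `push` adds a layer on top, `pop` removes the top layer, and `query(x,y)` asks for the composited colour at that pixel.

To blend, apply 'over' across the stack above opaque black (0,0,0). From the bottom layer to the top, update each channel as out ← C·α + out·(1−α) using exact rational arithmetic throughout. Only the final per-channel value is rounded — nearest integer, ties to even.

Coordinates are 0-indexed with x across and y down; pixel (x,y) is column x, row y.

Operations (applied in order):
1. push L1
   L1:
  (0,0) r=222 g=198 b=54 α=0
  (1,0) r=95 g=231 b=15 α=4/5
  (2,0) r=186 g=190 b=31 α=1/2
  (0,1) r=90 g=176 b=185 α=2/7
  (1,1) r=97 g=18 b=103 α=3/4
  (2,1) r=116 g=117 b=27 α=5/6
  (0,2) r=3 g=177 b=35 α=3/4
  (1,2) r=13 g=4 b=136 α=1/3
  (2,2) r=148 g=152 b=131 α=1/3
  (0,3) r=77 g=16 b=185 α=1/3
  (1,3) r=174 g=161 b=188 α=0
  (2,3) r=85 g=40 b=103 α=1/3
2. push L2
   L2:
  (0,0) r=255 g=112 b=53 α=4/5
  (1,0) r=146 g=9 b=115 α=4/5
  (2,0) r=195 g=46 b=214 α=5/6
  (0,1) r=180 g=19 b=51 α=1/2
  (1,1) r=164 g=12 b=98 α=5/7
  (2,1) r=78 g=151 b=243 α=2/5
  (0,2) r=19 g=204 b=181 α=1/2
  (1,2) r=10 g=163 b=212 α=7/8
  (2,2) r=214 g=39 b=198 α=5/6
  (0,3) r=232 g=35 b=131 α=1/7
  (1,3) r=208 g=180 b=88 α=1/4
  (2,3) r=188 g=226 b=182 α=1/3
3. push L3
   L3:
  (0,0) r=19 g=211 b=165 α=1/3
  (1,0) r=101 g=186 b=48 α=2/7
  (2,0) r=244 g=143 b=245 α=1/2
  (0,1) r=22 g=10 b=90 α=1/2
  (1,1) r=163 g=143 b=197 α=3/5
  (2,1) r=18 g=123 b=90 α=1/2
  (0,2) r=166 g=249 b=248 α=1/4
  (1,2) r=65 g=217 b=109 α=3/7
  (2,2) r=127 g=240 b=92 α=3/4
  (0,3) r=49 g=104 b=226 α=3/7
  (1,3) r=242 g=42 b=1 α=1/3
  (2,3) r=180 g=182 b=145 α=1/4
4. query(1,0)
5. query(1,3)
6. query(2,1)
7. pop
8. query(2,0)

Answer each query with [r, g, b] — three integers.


(1,0) stack=L1,L2,L3; from [0,0,0]:
L1 α=4/5: [76, 924/5, 12]
L2 α=4/5: [132, 1104/25, 472/5]
L3 α=2/7: [862/7, 2964/35, 568/7]
→ [123, 85, 81]

at x=1,y=3 over L1,L2,L3:
+L1 (α=0) → [0, 0, 0]
+L2 (α=1/4) → [52, 45, 22]
+L3 (α=1/3) → [346/3, 44, 15]
= [115, 44, 15]

(2,1) stack=L1,L2,L3; from [0,0,0]:
L1 α=5/6: [290/3, 195/2, 45/2]
L2 α=2/5: [446/5, 1189/10, 1107/10]
L3 α=1/2: [268/5, 2419/20, 2007/20]
rounded: [54, 121, 100]

(2,0) stack=L1,L2; from [0,0,0]:
after L1 α=1/2: [93, 95, 31/2]
after L2 α=5/6: [178, 325/6, 2171/12]
rounded: [178, 54, 181]


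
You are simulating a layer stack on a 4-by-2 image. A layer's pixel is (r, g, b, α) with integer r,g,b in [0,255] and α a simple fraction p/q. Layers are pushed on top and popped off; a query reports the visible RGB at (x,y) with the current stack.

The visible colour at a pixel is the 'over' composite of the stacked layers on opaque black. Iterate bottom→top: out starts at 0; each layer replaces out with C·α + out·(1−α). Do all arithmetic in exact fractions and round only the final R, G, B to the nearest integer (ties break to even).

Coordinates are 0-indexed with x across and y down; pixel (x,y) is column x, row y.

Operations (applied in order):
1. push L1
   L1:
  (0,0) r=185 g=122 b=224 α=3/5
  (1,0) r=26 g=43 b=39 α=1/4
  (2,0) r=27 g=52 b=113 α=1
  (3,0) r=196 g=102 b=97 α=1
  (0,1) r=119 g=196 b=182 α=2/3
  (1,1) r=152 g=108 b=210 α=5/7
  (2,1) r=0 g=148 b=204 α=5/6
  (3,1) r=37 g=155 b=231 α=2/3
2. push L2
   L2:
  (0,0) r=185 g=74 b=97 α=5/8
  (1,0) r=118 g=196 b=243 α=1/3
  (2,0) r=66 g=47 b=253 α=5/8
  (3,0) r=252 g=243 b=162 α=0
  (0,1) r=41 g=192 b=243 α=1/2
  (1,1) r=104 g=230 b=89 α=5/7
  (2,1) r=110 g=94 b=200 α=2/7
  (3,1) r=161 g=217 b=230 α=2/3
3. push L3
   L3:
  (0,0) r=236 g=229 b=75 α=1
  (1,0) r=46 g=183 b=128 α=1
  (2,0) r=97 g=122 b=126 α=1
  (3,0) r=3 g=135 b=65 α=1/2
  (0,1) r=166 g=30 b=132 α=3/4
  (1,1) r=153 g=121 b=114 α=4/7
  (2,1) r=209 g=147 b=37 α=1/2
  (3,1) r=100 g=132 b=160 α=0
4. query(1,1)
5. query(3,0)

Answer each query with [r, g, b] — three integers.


at x=1,y=1 over L1,L2,L3:
after L1 α=5/7: [760/7, 540/7, 150]
after L2 α=5/7: [5160/49, 9130/49, 745/7]
after L3 α=4/7: [45468/343, 51106/343, 5427/49]
→ [133, 149, 111]

query (3,0) [L1,L2,L3] — begin 0,0,0
L1 α=1: [196, 102, 97]
L2 α=0: [196, 102, 97]
L3 α=1/2: [199/2, 237/2, 81]
= [100, 118, 81]


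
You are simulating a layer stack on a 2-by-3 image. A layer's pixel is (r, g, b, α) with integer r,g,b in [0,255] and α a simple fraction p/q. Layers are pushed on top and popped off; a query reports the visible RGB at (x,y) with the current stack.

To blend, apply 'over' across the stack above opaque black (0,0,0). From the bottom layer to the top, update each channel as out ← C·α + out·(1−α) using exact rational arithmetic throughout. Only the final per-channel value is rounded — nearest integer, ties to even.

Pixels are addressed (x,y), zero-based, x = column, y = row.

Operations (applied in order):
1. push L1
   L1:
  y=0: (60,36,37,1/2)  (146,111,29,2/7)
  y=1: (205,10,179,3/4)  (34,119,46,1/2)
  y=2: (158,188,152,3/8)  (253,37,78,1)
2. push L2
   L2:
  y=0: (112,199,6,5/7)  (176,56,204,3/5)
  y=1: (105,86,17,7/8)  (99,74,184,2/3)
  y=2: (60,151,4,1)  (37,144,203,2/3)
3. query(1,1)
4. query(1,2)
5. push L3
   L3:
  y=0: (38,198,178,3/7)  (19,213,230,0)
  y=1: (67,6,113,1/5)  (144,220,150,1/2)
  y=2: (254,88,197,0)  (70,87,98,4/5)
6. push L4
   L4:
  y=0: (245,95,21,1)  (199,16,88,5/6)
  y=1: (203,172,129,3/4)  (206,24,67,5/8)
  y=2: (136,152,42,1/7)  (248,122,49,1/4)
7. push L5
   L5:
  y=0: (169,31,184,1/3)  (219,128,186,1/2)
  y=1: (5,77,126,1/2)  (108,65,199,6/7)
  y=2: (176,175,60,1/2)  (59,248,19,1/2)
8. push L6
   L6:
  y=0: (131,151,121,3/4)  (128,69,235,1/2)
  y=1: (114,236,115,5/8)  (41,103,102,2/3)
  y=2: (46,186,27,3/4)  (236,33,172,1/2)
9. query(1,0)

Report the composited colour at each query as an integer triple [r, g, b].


query (1,1) [L1,L2] — begin 0,0,0
+L1 (α=1/2) → [17, 119/2, 23]
+L2 (α=2/3) → [215/3, 415/6, 391/3]
→ [72, 69, 130]

at x=1,y=2 over L1,L2:
+L1 (α=1) → [253, 37, 78]
+L2 (α=2/3) → [109, 325/3, 484/3]
= [109, 108, 161]

(1,0) stack=L1,L2,L3,L4,L5,L6; from [0,0,0]:
L1 α=2/7: [292/7, 222/7, 58/7]
L2 α=3/5: [856/7, 324/7, 880/7]
L3 α=0: [856/7, 324/7, 880/7]
L4 α=5/6: [2607/14, 442/21, 660/7]
L5 α=1/2: [5673/28, 1565/21, 981/7]
L6 α=1/2: [9257/56, 1507/21, 1313/7]
rounded: [165, 72, 188]


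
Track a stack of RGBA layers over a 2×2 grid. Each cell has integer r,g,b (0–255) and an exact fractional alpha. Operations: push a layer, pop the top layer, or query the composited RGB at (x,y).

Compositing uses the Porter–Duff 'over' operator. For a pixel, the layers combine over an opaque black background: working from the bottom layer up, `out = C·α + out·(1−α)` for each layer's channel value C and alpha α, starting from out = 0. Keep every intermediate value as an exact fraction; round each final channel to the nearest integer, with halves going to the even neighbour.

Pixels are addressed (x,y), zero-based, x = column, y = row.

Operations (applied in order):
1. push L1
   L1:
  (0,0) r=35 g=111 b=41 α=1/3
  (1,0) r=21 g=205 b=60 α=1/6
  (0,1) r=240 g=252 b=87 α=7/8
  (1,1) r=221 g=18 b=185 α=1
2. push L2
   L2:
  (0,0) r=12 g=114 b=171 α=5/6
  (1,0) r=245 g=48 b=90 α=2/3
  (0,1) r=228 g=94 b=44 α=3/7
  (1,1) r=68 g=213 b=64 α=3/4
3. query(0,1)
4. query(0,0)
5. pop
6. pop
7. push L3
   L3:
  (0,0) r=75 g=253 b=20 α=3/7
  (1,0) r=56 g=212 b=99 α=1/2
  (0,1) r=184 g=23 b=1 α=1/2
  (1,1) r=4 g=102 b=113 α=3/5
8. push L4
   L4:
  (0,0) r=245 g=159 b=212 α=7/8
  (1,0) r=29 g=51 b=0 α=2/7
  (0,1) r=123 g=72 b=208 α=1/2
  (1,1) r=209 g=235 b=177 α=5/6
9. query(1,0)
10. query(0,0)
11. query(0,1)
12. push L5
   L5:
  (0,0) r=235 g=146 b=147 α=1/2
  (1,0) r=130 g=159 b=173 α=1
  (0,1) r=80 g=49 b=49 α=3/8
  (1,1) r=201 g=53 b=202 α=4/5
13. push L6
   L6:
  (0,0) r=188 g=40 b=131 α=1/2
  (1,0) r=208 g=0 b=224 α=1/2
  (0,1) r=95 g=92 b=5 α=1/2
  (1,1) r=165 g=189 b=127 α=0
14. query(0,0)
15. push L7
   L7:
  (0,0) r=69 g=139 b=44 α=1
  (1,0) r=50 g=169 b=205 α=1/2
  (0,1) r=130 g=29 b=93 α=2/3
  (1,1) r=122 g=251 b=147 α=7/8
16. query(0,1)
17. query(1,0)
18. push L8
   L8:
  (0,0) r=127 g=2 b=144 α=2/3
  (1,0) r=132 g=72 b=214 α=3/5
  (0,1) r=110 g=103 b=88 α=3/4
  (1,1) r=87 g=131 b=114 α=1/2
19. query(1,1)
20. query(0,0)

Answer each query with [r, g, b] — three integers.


query (0,1) [L1,L2] — begin 0,0,0
+L1 (α=7/8) → [210, 441/2, 609/8]
+L2 (α=3/7) → [1524/7, 1164/7, 873/14]
= [218, 166, 62]

(0,0) stack=L1,L2; from [0,0,0]:
L1 α=1/3: [35/3, 37, 41/3]
L2 α=5/6: [215/18, 607/6, 1303/9]
→ [12, 101, 145]

query (1,0) [L3,L4] — begin 0,0,0
after L3 α=1/2: [28, 106, 99/2]
after L4 α=2/7: [198/7, 632/7, 495/14]
= [28, 90, 35]

(0,0) stack=L3,L4; from [0,0,0]:
after L3 α=3/7: [225/7, 759/7, 60/7]
after L4 α=7/8: [6115/28, 4275/28, 1306/7]
= [218, 153, 187]

(0,1) stack=L3,L4; from [0,0,0]:
L3 α=1/2: [92, 23/2, 1/2]
L4 α=1/2: [215/2, 167/4, 417/4]
rounded: [108, 42, 104]

(0,0) stack=L3,L4,L5,L6; from [0,0,0]:
+L3 (α=3/7) → [225/7, 759/7, 60/7]
+L4 (α=7/8) → [6115/28, 4275/28, 1306/7]
+L5 (α=1/2) → [12695/56, 8363/56, 2335/14]
+L6 (α=1/2) → [23223/112, 10603/112, 4169/28]
= [207, 95, 149]

(0,1) stack=L3,L4,L5,L6,L7; from [0,0,0]:
after L3 α=1/2: [92, 23/2, 1/2]
after L4 α=1/2: [215/2, 167/4, 417/4]
after L5 α=3/8: [1555/16, 1423/32, 2673/32]
after L6 α=1/2: [3075/32, 4367/64, 2833/64]
after L7 α=2/3: [11395/96, 2693/64, 14737/192]
→ [119, 42, 77]

(1,0) stack=L3,L4,L5,L6,L7; from [0,0,0]:
+L3 (α=1/2) → [28, 106, 99/2]
+L4 (α=2/7) → [198/7, 632/7, 495/14]
+L5 (α=1) → [130, 159, 173]
+L6 (α=1/2) → [169, 159/2, 397/2]
+L7 (α=1/2) → [219/2, 497/4, 807/4]
rounded: [110, 124, 202]

(1,1) stack=L3,L4,L5,L6,L7,L8; from [0,0,0]:
L3 α=3/5: [12/5, 306/5, 339/5]
L4 α=5/6: [5237/30, 6181/30, 794/5]
L5 α=4/5: [29357/150, 12541/150, 4834/25]
L6 α=0: [29357/150, 12541/150, 4834/25]
L7 α=7/8: [157457/1200, 276091/1200, 30559/200]
L8 α=1/2: [261857/2400, 433291/2400, 53359/400]
→ [109, 181, 133]

(0,0) stack=L3,L4,L5,L6,L7,L8; from [0,0,0]:
+L3 (α=3/7) → [225/7, 759/7, 60/7]
+L4 (α=7/8) → [6115/28, 4275/28, 1306/7]
+L5 (α=1/2) → [12695/56, 8363/56, 2335/14]
+L6 (α=1/2) → [23223/112, 10603/112, 4169/28]
+L7 (α=1) → [69, 139, 44]
+L8 (α=2/3) → [323/3, 143/3, 332/3]
= [108, 48, 111]
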